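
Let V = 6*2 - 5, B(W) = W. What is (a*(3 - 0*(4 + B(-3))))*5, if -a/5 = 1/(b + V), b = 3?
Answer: -15/2 ≈ -7.5000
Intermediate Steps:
V = 7 (V = 12 - 5 = 7)
a = -1/2 (a = -5/(3 + 7) = -5/10 = -5*1/10 = -1/2 ≈ -0.50000)
(a*(3 - 0*(4 + B(-3))))*5 = -(3 - 0*(4 - 3))/2*5 = -(3 - 0)/2*5 = -(3 - 1*0)/2*5 = -(3 + 0)/2*5 = -1/2*3*5 = -3/2*5 = -15/2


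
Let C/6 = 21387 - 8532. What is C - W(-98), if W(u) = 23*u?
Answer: 79384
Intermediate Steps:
C = 77130 (C = 6*(21387 - 8532) = 6*12855 = 77130)
C - W(-98) = 77130 - 23*(-98) = 77130 - 1*(-2254) = 77130 + 2254 = 79384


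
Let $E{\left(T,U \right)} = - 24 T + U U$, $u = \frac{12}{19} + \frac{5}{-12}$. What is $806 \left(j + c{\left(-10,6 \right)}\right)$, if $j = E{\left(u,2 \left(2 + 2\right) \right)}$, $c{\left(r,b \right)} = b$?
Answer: $\frac{992992}{19} \approx 52263.0$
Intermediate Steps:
$u = \frac{49}{228}$ ($u = 12 \cdot \frac{1}{19} + 5 \left(- \frac{1}{12}\right) = \frac{12}{19} - \frac{5}{12} = \frac{49}{228} \approx 0.21491$)
$E{\left(T,U \right)} = U^{2} - 24 T$ ($E{\left(T,U \right)} = - 24 T + U^{2} = U^{2} - 24 T$)
$j = \frac{1118}{19}$ ($j = \left(2 \left(2 + 2\right)\right)^{2} - \frac{98}{19} = \left(2 \cdot 4\right)^{2} - \frac{98}{19} = 8^{2} - \frac{98}{19} = 64 - \frac{98}{19} = \frac{1118}{19} \approx 58.842$)
$806 \left(j + c{\left(-10,6 \right)}\right) = 806 \left(\frac{1118}{19} + 6\right) = 806 \cdot \frac{1232}{19} = \frac{992992}{19}$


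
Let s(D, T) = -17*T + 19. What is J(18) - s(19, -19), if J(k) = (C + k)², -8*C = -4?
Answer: ¼ ≈ 0.25000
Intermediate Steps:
C = ½ (C = -⅛*(-4) = ½ ≈ 0.50000)
J(k) = (½ + k)²
s(D, T) = 19 - 17*T
J(18) - s(19, -19) = (1 + 2*18)²/4 - (19 - 17*(-19)) = (1 + 36)²/4 - (19 + 323) = (¼)*37² - 1*342 = (¼)*1369 - 342 = 1369/4 - 342 = ¼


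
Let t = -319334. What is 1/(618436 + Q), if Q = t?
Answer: 1/299102 ≈ 3.3433e-6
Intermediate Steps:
Q = -319334
1/(618436 + Q) = 1/(618436 - 319334) = 1/299102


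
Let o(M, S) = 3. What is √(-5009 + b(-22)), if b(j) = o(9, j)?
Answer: I*√5006 ≈ 70.753*I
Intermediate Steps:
b(j) = 3
√(-5009 + b(-22)) = √(-5009 + 3) = √(-5006) = I*√5006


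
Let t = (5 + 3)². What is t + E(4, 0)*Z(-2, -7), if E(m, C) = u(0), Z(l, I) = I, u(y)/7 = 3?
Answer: -83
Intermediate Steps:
u(y) = 21 (u(y) = 7*3 = 21)
t = 64 (t = 8² = 64)
E(m, C) = 21
t + E(4, 0)*Z(-2, -7) = 64 + 21*(-7) = 64 - 147 = -83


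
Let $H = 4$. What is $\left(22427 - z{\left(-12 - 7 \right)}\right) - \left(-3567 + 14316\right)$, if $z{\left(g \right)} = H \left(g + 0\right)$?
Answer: $11754$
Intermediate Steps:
$z{\left(g \right)} = 4 g$ ($z{\left(g \right)} = 4 \left(g + 0\right) = 4 g$)
$\left(22427 - z{\left(-12 - 7 \right)}\right) - \left(-3567 + 14316\right) = \left(22427 - 4 \left(-12 - 7\right)\right) - \left(-3567 + 14316\right) = \left(22427 - 4 \left(-12 - 7\right)\right) - 10749 = \left(22427 - 4 \left(-19\right)\right) - 10749 = \left(22427 - -76\right) - 10749 = \left(22427 + 76\right) - 10749 = 22503 - 10749 = 11754$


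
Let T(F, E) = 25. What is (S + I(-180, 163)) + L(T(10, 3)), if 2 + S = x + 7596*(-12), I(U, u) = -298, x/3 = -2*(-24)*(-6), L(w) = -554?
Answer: -92870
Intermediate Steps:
x = -864 (x = 3*(-2*(-24)*(-6)) = 3*(48*(-6)) = 3*(-288) = -864)
S = -92018 (S = -2 + (-864 + 7596*(-12)) = -2 + (-864 - 91152) = -2 - 92016 = -92018)
(S + I(-180, 163)) + L(T(10, 3)) = (-92018 - 298) - 554 = -92316 - 554 = -92870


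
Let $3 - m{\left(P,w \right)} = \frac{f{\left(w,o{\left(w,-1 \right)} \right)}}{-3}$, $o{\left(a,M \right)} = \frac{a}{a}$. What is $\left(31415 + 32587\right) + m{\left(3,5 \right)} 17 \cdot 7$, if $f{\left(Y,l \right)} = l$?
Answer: $\frac{193196}{3} \approx 64399.0$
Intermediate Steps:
$o{\left(a,M \right)} = 1$
$m{\left(P,w \right)} = \frac{10}{3}$ ($m{\left(P,w \right)} = 3 - 1 \frac{1}{-3} = 3 - 1 \left(- \frac{1}{3}\right) = 3 - - \frac{1}{3} = 3 + \frac{1}{3} = \frac{10}{3}$)
$\left(31415 + 32587\right) + m{\left(3,5 \right)} 17 \cdot 7 = \left(31415 + 32587\right) + \frac{10}{3} \cdot 17 \cdot 7 = 64002 + \frac{170}{3} \cdot 7 = 64002 + \frac{1190}{3} = \frac{193196}{3}$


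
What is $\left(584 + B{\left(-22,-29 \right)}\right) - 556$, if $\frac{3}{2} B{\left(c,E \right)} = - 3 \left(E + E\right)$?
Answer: $144$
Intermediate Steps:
$B{\left(c,E \right)} = - 4 E$ ($B{\left(c,E \right)} = \frac{2 \left(- 3 \left(E + E\right)\right)}{3} = \frac{2 \left(- 3 \cdot 2 E\right)}{3} = \frac{2 \left(- 6 E\right)}{3} = - 4 E$)
$\left(584 + B{\left(-22,-29 \right)}\right) - 556 = \left(584 - -116\right) - 556 = \left(584 + 116\right) - 556 = 700 - 556 = 144$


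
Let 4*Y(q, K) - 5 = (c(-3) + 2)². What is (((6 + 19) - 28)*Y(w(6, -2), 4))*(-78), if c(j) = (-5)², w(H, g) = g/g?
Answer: 42939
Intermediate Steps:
w(H, g) = 1
c(j) = 25
Y(q, K) = 367/2 (Y(q, K) = 5/4 + (25 + 2)²/4 = 5/4 + (¼)*27² = 5/4 + (¼)*729 = 5/4 + 729/4 = 367/2)
(((6 + 19) - 28)*Y(w(6, -2), 4))*(-78) = (((6 + 19) - 28)*(367/2))*(-78) = ((25 - 28)*(367/2))*(-78) = -3*367/2*(-78) = -1101/2*(-78) = 42939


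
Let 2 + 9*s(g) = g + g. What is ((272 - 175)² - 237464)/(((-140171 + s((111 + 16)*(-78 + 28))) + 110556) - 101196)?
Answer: 684165/396667 ≈ 1.7248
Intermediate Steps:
s(g) = -2/9 + 2*g/9 (s(g) = -2/9 + (g + g)/9 = -2/9 + (2*g)/9 = -2/9 + 2*g/9)
((272 - 175)² - 237464)/(((-140171 + s((111 + 16)*(-78 + 28))) + 110556) - 101196) = ((272 - 175)² - 237464)/(((-140171 + (-2/9 + 2*((111 + 16)*(-78 + 28))/9)) + 110556) - 101196) = (97² - 237464)/(((-140171 + (-2/9 + 2*(127*(-50))/9)) + 110556) - 101196) = (9409 - 237464)/(((-140171 + (-2/9 + (2/9)*(-6350))) + 110556) - 101196) = -228055/(((-140171 + (-2/9 - 12700/9)) + 110556) - 101196) = -228055/(((-140171 - 4234/3) + 110556) - 101196) = -228055/((-424747/3 + 110556) - 101196) = -228055/(-93079/3 - 101196) = -228055/(-396667/3) = -228055*(-3/396667) = 684165/396667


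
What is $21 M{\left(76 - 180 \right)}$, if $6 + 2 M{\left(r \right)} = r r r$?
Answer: $-11811135$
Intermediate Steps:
$M{\left(r \right)} = -3 + \frac{r^{3}}{2}$ ($M{\left(r \right)} = -3 + \frac{r r r}{2} = -3 + \frac{r^{2} r}{2} = -3 + \frac{r^{3}}{2}$)
$21 M{\left(76 - 180 \right)} = 21 \left(-3 + \frac{\left(76 - 180\right)^{3}}{2}\right) = 21 \left(-3 + \frac{\left(-104\right)^{3}}{2}\right) = 21 \left(-3 + \frac{1}{2} \left(-1124864\right)\right) = 21 \left(-3 - 562432\right) = 21 \left(-562435\right) = -11811135$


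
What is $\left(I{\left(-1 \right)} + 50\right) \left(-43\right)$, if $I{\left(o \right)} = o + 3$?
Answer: $-2236$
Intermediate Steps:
$I{\left(o \right)} = 3 + o$
$\left(I{\left(-1 \right)} + 50\right) \left(-43\right) = \left(\left(3 - 1\right) + 50\right) \left(-43\right) = \left(2 + 50\right) \left(-43\right) = 52 \left(-43\right) = -2236$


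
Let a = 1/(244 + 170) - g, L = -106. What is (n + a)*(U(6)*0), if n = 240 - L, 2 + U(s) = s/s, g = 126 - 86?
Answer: 0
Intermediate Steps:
g = 40
U(s) = -1 (U(s) = -2 + s/s = -2 + 1 = -1)
a = -16559/414 (a = 1/(244 + 170) - 1*40 = 1/414 - 40 = -16559/414 ≈ -39.998)
n = 346 (n = 240 - 1*(-106) = 240 + 106 = 346)
(n + a)*(U(6)*0) = (346 - 16559/414)*(-1*0) = (126685/414)*0 = 0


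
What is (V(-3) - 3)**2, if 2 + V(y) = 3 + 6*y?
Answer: 400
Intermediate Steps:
V(y) = 1 + 6*y (V(y) = -2 + (3 + 6*y) = 1 + 6*y)
(V(-3) - 3)**2 = ((1 + 6*(-3)) - 3)**2 = ((1 - 18) - 3)**2 = (-17 - 3)**2 = (-20)**2 = 400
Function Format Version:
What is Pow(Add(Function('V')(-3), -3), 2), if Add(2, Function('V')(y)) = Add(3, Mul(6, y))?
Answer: 400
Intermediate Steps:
Function('V')(y) = Add(1, Mul(6, y)) (Function('V')(y) = Add(-2, Add(3, Mul(6, y))) = Add(1, Mul(6, y)))
Pow(Add(Function('V')(-3), -3), 2) = Pow(Add(Add(1, Mul(6, -3)), -3), 2) = Pow(Add(Add(1, -18), -3), 2) = Pow(Add(-17, -3), 2) = Pow(-20, 2) = 400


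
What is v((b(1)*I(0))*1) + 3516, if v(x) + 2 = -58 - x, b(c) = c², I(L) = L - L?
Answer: 3456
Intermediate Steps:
I(L) = 0
v(x) = -60 - x (v(x) = -2 + (-58 - x) = -60 - x)
v((b(1)*I(0))*1) + 3516 = (-60 - 1²*0) + 3516 = (-60 - 1*0) + 3516 = (-60 + 0) + 3516 = -60 + 3516 = 3456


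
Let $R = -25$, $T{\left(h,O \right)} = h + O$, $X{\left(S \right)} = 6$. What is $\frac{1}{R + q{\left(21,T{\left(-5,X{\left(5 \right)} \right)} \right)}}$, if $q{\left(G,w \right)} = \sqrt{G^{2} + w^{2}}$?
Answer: $- \frac{25}{183} - \frac{\sqrt{442}}{183} \approx -0.2515$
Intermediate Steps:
$T{\left(h,O \right)} = O + h$
$\frac{1}{R + q{\left(21,T{\left(-5,X{\left(5 \right)} \right)} \right)}} = \frac{1}{-25 + \sqrt{21^{2} + \left(6 - 5\right)^{2}}} = \frac{1}{-25 + \sqrt{441 + 1^{2}}} = \frac{1}{-25 + \sqrt{441 + 1}} = \frac{1}{-25 + \sqrt{442}}$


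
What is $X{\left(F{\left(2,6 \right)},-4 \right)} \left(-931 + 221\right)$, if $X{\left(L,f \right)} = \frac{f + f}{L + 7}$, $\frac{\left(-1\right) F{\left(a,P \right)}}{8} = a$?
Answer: $- \frac{5680}{9} \approx -631.11$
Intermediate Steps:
$F{\left(a,P \right)} = - 8 a$
$X{\left(L,f \right)} = \frac{2 f}{7 + L}$
$X{\left(F{\left(2,6 \right)},-4 \right)} \left(-931 + 221\right) = 2 \left(-4\right) \frac{1}{7 - 16} \left(-931 + 221\right) = 2 \left(-4\right) \frac{1}{7 - 16} \left(-710\right) = 2 \left(-4\right) \frac{1}{-9} \left(-710\right) = 2 \left(-4\right) \left(- \frac{1}{9}\right) \left(-710\right) = \frac{8}{9} \left(-710\right) = - \frac{5680}{9}$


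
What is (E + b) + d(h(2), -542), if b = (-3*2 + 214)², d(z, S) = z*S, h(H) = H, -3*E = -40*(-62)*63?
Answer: -9900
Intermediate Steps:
E = -52080 (E = -(-40*(-62))*63/3 = -2480*63/3 = -⅓*156240 = -52080)
d(z, S) = S*z
b = 43264 (b = (-6 + 214)² = 208² = 43264)
(E + b) + d(h(2), -542) = (-52080 + 43264) - 542*2 = -8816 - 1084 = -9900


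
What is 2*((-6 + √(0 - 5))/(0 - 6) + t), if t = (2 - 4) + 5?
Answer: 8 - I*√5/3 ≈ 8.0 - 0.74536*I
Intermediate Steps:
t = 3 (t = -2 + 5 = 3)
2*((-6 + √(0 - 5))/(0 - 6) + t) = 2*((-6 + √(0 - 5))/(0 - 6) + 3) = 2*((-6 + √(-5))/(-6) + 3) = 2*((-6 + I*√5)*(-⅙) + 3) = 2*((1 - I*√5/6) + 3) = 2*(4 - I*√5/6) = 8 - I*√5/3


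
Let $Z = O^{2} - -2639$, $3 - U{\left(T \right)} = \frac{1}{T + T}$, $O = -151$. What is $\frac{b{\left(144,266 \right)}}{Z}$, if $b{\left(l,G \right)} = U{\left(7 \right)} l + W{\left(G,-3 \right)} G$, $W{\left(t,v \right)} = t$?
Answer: $\frac{124561}{44520} \approx 2.7979$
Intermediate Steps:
$U{\left(T \right)} = 3 - \frac{1}{2 T}$ ($U{\left(T \right)} = 3 - \frac{1}{T + T} = 3 - \frac{1}{2 T}$)
$Z = 25440$ ($Z = \left(-151\right)^{2} - -2639 = 22801 + 2639 = 25440$)
$b{\left(l,G \right)} = G^{2} + \frac{41 l}{14}$ ($b{\left(l,G \right)} = \left(3 - \frac{1}{2 \cdot 7}\right) l + G G = \left(3 - \frac{1}{14}\right) l + G^{2} = \frac{41 l}{14} + G^{2} = G^{2} + \frac{41 l}{14}$)
$\frac{b{\left(144,266 \right)}}{Z} = \frac{266^{2} + \frac{41}{14} \cdot 144}{25440} = \left(70756 + \frac{2952}{7}\right) \frac{1}{25440} = \frac{498244}{7} \cdot \frac{1}{25440} = \frac{124561}{44520}$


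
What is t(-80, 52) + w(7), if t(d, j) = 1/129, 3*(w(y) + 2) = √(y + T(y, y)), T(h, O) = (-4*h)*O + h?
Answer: -257/129 + I*√182/3 ≈ -1.9922 + 4.4969*I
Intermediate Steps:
T(h, O) = h - 4*O*h (T(h, O) = -4*O*h + h = h - 4*O*h)
w(y) = -2 + √(y + y*(1 - 4*y))/3
t(d, j) = 1/129
t(-80, 52) + w(7) = 1/129 + (-2 + √2*√(7*(1 - 2*7))/3) = 1/129 + (-2 + √2*√(7*(1 - 14))/3) = 1/129 + (-2 + √2*√(7*(-13))/3) = 1/129 + (-2 + √2*√(-91)/3) = 1/129 + (-2 + √2*(I*√91)/3) = 1/129 + (-2 + I*√182/3) = -257/129 + I*√182/3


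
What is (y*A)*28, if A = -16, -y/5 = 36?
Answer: 80640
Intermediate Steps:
y = -180 (y = -5*36 = -180)
(y*A)*28 = -180*(-16)*28 = 2880*28 = 80640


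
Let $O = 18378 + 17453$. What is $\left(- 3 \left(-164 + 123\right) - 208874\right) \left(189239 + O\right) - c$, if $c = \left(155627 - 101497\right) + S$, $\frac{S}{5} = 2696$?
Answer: $-46983655180$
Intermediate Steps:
$O = 35831$
$S = 13480$ ($S = 5 \cdot 2696 = 13480$)
$c = 67610$ ($c = \left(155627 - 101497\right) + 13480 = 54130 + 13480 = 67610$)
$\left(- 3 \left(-164 + 123\right) - 208874\right) \left(189239 + O\right) - c = \left(- 3 \left(-164 + 123\right) - 208874\right) \left(189239 + 35831\right) - 67610 = \left(\left(-3\right) \left(-41\right) - 208874\right) 225070 - 67610 = \left(123 - 208874\right) 225070 - 67610 = \left(-208751\right) 225070 - 67610 = -46983587570 - 67610 = -46983655180$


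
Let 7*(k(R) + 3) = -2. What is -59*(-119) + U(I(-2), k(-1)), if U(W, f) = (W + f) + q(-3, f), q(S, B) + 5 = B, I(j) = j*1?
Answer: 49052/7 ≈ 7007.4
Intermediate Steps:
k(R) = -23/7 (k(R) = -3 + (1/7)*(-2) = -3 - 2/7 = -23/7)
I(j) = j
q(S, B) = -5 + B
U(W, f) = -5 + W + 2*f (U(W, f) = (W + f) + (-5 + f) = -5 + W + 2*f)
-59*(-119) + U(I(-2), k(-1)) = -59*(-119) + (-5 - 2 + 2*(-23/7)) = 7021 + (-5 - 2 - 46/7) = 7021 - 95/7 = 49052/7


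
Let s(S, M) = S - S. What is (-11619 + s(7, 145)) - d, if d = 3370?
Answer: -14989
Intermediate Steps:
s(S, M) = 0
(-11619 + s(7, 145)) - d = (-11619 + 0) - 1*3370 = -11619 - 3370 = -14989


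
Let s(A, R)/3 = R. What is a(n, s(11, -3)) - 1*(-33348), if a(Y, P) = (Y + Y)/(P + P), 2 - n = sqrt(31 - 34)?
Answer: 300130/9 + I*sqrt(3)/9 ≈ 33348.0 + 0.19245*I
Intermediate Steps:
s(A, R) = 3*R
n = 2 - I*sqrt(3) (n = 2 - sqrt(31 - 34) = 2 - sqrt(-3) = 2 - I*sqrt(3) ≈ 2.0 - 1.732*I)
a(Y, P) = Y/P (a(Y, P) = (2*Y)/((2*P)) = (2*Y)*(1/(2*P)) = Y/P)
a(n, s(11, -3)) - 1*(-33348) = (2 - I*sqrt(3))/((3*(-3))) - 1*(-33348) = (2 - I*sqrt(3))/(-9) + 33348 = (2 - I*sqrt(3))*(-1/9) + 33348 = (-2/9 + I*sqrt(3)/9) + 33348 = 300130/9 + I*sqrt(3)/9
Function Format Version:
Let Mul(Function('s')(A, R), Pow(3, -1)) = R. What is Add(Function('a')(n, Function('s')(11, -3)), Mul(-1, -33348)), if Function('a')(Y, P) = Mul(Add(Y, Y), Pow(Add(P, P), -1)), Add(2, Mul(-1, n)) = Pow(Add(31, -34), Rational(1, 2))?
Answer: Add(Rational(300130, 9), Mul(Rational(1, 9), I, Pow(3, Rational(1, 2)))) ≈ Add(33348., Mul(0.19245, I))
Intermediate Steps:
Function('s')(A, R) = Mul(3, R)
n = Add(2, Mul(-1, I, Pow(3, Rational(1, 2)))) (n = Add(2, Mul(-1, Pow(Add(31, -34), Rational(1, 2)))) = Add(2, Mul(-1, Pow(-3, Rational(1, 2)))) = Add(2, Mul(-1, Mul(I, Pow(3, Rational(1, 2))))) = Add(2, Mul(-1, I, Pow(3, Rational(1, 2)))) ≈ Add(2.0000, Mul(-1.7320, I)))
Function('a')(Y, P) = Mul(Y, Pow(P, -1)) (Function('a')(Y, P) = Mul(Mul(2, Y), Pow(Mul(2, P), -1)) = Mul(Mul(2, Y), Mul(Rational(1, 2), Pow(P, -1))) = Mul(Y, Pow(P, -1)))
Add(Function('a')(n, Function('s')(11, -3)), Mul(-1, -33348)) = Add(Mul(Add(2, Mul(-1, I, Pow(3, Rational(1, 2)))), Pow(Mul(3, -3), -1)), Mul(-1, -33348)) = Add(Mul(Add(2, Mul(-1, I, Pow(3, Rational(1, 2)))), Pow(-9, -1)), 33348) = Add(Mul(Add(2, Mul(-1, I, Pow(3, Rational(1, 2)))), Rational(-1, 9)), 33348) = Add(Add(Rational(-2, 9), Mul(Rational(1, 9), I, Pow(3, Rational(1, 2)))), 33348) = Add(Rational(300130, 9), Mul(Rational(1, 9), I, Pow(3, Rational(1, 2))))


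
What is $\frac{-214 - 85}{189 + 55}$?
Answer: $- \frac{299}{244} \approx -1.2254$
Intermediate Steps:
$\frac{-214 - 85}{189 + 55} = \frac{-214 - 85}{244} = \left(-299\right) \frac{1}{244} = - \frac{299}{244}$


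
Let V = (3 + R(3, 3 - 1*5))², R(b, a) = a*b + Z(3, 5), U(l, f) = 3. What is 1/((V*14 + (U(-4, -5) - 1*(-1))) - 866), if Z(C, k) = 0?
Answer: -1/736 ≈ -0.0013587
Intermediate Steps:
R(b, a) = a*b (R(b, a) = a*b + 0 = a*b)
V = 9 (V = (3 + (3 - 1*5)*3)² = (3 + (3 - 5)*3)² = (3 - 2*3)² = (3 - 6)² = (-3)² = 9)
1/((V*14 + (U(-4, -5) - 1*(-1))) - 866) = 1/((9*14 + (3 - 1*(-1))) - 866) = 1/((126 + (3 + 1)) - 866) = 1/((126 + 4) - 866) = 1/(130 - 866) = 1/(-736) = -1/736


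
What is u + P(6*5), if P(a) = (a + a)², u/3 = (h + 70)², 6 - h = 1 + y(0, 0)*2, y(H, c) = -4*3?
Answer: 33003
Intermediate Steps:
y(H, c) = -12
h = 29 (h = 6 - (1 - 12*2) = 6 - (1 - 24) = 6 - 1*(-23) = 6 + 23 = 29)
u = 29403 (u = 3*(29 + 70)² = 3*99² = 3*9801 = 29403)
P(a) = 4*a² (P(a) = (2*a)² = 4*a²)
u + P(6*5) = 29403 + 4*(6*5)² = 29403 + 4*30² = 29403 + 4*900 = 29403 + 3600 = 33003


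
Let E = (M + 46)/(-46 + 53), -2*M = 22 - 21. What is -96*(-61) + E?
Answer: 11725/2 ≈ 5862.5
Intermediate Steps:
M = -½ (M = -(22 - 21)/2 = -½*1 = -½ ≈ -0.50000)
E = 13/2 (E = (-½ + 46)/(-46 + 53) = (91/2)/7 = (91/2)*(⅐) = 13/2 ≈ 6.5000)
-96*(-61) + E = -96*(-61) + 13/2 = 5856 + 13/2 = 11725/2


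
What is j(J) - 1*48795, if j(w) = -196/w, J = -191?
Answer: -9319649/191 ≈ -48794.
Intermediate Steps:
j(J) - 1*48795 = -196/(-191) - 1*48795 = -196*(-1/191) - 48795 = 196/191 - 48795 = -9319649/191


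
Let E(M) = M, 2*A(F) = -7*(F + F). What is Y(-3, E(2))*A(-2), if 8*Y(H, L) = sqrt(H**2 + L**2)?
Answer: 7*sqrt(13)/4 ≈ 6.3097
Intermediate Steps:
A(F) = -7*F (A(F) = (-7*(F + F))/2 = (-14*F)/2 = -7*F)
Y(H, L) = sqrt(H**2 + L**2)/8
Y(-3, E(2))*A(-2) = (sqrt((-3)**2 + 2**2)/8)*(-7*(-2)) = (sqrt(9 + 4)/8)*14 = (sqrt(13)/8)*14 = 7*sqrt(13)/4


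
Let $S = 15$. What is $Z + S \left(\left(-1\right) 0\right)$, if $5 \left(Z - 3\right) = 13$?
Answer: $\frac{28}{5} \approx 5.6$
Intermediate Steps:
$Z = \frac{28}{5}$ ($Z = 3 + \frac{1}{5} \cdot 13 = 3 + \frac{13}{5} = \frac{28}{5} \approx 5.6$)
$Z + S \left(\left(-1\right) 0\right) = \frac{28}{5} + 15 \left(\left(-1\right) 0\right) = \frac{28}{5} + 15 \cdot 0 = \frac{28}{5} + 0 = \frac{28}{5}$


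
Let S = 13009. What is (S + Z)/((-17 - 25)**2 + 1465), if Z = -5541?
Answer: 7468/3229 ≈ 2.3128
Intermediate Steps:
(S + Z)/((-17 - 25)**2 + 1465) = (13009 - 5541)/((-17 - 25)**2 + 1465) = 7468/((-42)**2 + 1465) = 7468/(1764 + 1465) = 7468/3229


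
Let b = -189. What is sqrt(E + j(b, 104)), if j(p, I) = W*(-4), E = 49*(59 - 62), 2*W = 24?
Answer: I*sqrt(195) ≈ 13.964*I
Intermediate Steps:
W = 12 (W = (1/2)*24 = 12)
E = -147 (E = 49*(-3) = -147)
j(p, I) = -48 (j(p, I) = 12*(-4) = -48)
sqrt(E + j(b, 104)) = sqrt(-147 - 48) = sqrt(-195) = I*sqrt(195)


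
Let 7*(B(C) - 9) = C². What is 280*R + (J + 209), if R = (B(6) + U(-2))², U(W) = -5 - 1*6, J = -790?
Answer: 15293/7 ≈ 2184.7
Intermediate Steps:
B(C) = 9 + C²/7
U(W) = -11 (U(W) = -5 - 6 = -11)
R = 484/49 (R = ((9 + (⅐)*6²) - 11)² = ((9 + (⅐)*36) - 11)² = ((9 + 36/7) - 11)² = (99/7 - 11)² = (22/7)² = 484/49 ≈ 9.8775)
280*R + (J + 209) = 280*(484/49) + (-790 + 209) = 19360/7 - 581 = 15293/7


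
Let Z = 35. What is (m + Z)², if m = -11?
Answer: 576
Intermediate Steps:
(m + Z)² = (-11 + 35)² = 24² = 576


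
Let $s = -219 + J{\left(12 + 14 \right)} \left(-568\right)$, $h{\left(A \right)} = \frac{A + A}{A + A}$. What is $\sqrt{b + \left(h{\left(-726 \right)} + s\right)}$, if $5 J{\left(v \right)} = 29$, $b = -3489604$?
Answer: $\frac{i \sqrt{87327910}}{5} \approx 1869.0 i$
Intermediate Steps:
$h{\left(A \right)} = 1$ ($h{\left(A \right)} = \frac{2 A}{2 A} = 2 A \frac{1}{2 A} = 1$)
$J{\left(v \right)} = \frac{29}{5}$ ($J{\left(v \right)} = \frac{1}{5} \cdot 29 = \frac{29}{5}$)
$s = - \frac{17567}{5}$ ($s = -219 + \frac{29}{5} \left(-568\right) = -219 - \frac{16472}{5} = - \frac{17567}{5} \approx -3513.4$)
$\sqrt{b + \left(h{\left(-726 \right)} + s\right)} = \sqrt{-3489604 + \left(1 - \frac{17567}{5}\right)} = \sqrt{-3489604 - \frac{17562}{5}} = \sqrt{- \frac{17465582}{5}} = \frac{i \sqrt{87327910}}{5}$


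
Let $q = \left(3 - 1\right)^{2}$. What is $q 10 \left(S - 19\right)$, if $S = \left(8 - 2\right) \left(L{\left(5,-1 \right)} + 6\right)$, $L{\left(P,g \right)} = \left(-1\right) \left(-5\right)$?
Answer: $1880$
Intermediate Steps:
$L{\left(P,g \right)} = 5$
$q = 4$ ($q = 2^{2} = 4$)
$S = 66$ ($S = \left(8 - 2\right) \left(5 + 6\right) = 6 \cdot 11 = 66$)
$q 10 \left(S - 19\right) = 4 \cdot 10 \left(66 - 19\right) = 40 \cdot 47 = 1880$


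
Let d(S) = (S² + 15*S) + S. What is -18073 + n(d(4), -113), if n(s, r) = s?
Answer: -17993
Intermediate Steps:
d(S) = S² + 16*S
-18073 + n(d(4), -113) = -18073 + 4*(16 + 4) = -18073 + 4*20 = -18073 + 80 = -17993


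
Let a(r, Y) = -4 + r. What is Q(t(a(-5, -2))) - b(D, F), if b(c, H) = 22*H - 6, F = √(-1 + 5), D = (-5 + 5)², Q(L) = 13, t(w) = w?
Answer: -25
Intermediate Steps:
D = 0 (D = 0² = 0)
F = 2 (F = √4 = 2)
b(c, H) = -6 + 22*H
Q(t(a(-5, -2))) - b(D, F) = 13 - (-6 + 22*2) = 13 - (-6 + 44) = 13 - 1*38 = 13 - 38 = -25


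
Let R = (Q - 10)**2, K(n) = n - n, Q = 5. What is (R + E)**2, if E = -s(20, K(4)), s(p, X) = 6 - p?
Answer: 1521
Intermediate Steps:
K(n) = 0
R = 25 (R = (5 - 10)**2 = (-5)**2 = 25)
E = 14 (E = -(6 - 1*20) = -(6 - 20) = -1*(-14) = 14)
(R + E)**2 = (25 + 14)**2 = 39**2 = 1521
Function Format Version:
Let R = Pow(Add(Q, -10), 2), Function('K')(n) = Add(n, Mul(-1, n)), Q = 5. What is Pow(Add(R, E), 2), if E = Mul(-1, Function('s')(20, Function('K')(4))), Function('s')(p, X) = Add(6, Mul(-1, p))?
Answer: 1521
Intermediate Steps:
Function('K')(n) = 0
R = 25 (R = Pow(Add(5, -10), 2) = Pow(-5, 2) = 25)
E = 14 (E = Mul(-1, Add(6, Mul(-1, 20))) = Mul(-1, Add(6, -20)) = Mul(-1, -14) = 14)
Pow(Add(R, E), 2) = Pow(Add(25, 14), 2) = Pow(39, 2) = 1521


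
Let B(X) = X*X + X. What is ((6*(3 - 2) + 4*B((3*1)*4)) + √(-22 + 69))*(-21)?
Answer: -13230 - 21*√47 ≈ -13374.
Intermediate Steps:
B(X) = X + X² (B(X) = X² + X = X + X²)
((6*(3 - 2) + 4*B((3*1)*4)) + √(-22 + 69))*(-21) = ((6*(3 - 2) + 4*(((3*1)*4)*(1 + (3*1)*4))) + √(-22 + 69))*(-21) = ((6*1 + 4*((3*4)*(1 + 3*4))) + √47)*(-21) = ((6 + 4*(12*(1 + 12))) + √47)*(-21) = ((6 + 4*(12*13)) + √47)*(-21) = ((6 + 4*156) + √47)*(-21) = ((6 + 624) + √47)*(-21) = (630 + √47)*(-21) = -13230 - 21*√47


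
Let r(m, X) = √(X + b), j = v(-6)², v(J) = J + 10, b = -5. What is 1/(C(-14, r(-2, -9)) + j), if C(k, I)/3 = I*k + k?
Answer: I/(2*(-13*I + 21*√14)) ≈ -0.0010248 + 0.0061938*I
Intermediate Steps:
v(J) = 10 + J
j = 16 (j = (10 - 6)² = 4² = 16)
r(m, X) = √(-5 + X) (r(m, X) = √(X - 5) = √(-5 + X))
C(k, I) = 3*k + 3*I*k (C(k, I) = 3*(I*k + k) = 3*(k + I*k) = 3*k + 3*I*k)
1/(C(-14, r(-2, -9)) + j) = 1/(3*(-14)*(1 + √(-5 - 9)) + 16) = 1/(3*(-14)*(1 + √(-14)) + 16) = 1/(3*(-14)*(1 + I*√14) + 16) = 1/((-42 - 42*I*√14) + 16) = 1/(-26 - 42*I*√14)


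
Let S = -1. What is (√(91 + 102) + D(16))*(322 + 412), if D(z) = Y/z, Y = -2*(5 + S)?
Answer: -367 + 734*√193 ≈ 9830.0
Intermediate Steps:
Y = -8 (Y = -2*(5 - 1) = -2*4 = -8)
D(z) = -8/z
(√(91 + 102) + D(16))*(322 + 412) = (√(91 + 102) - 8/16)*(322 + 412) = (√193 - 8*1/16)*734 = (√193 - ½)*734 = (-½ + √193)*734 = -367 + 734*√193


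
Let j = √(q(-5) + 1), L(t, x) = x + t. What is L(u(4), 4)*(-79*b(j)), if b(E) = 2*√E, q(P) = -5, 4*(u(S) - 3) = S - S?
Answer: -1106 - 1106*I ≈ -1106.0 - 1106.0*I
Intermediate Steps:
u(S) = 3 (u(S) = 3 + (S - S)/4 = 3 + (¼)*0 = 3 + 0 = 3)
L(t, x) = t + x
j = 2*I (j = √(-5 + 1) = √(-4) = 2*I ≈ 2.0*I)
L(u(4), 4)*(-79*b(j)) = (3 + 4)*(-158*√(2*I)) = 7*(-158*(1 + I)) = 7*(-79*(2 + 2*I)) = 7*(-158 - 158*I) = -1106 - 1106*I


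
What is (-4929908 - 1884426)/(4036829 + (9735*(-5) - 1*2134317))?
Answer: -6814334/1853837 ≈ -3.6758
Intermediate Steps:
(-4929908 - 1884426)/(4036829 + (9735*(-5) - 1*2134317)) = -6814334/(4036829 + (-48675 - 2134317)) = -6814334/(4036829 - 2182992) = -6814334/1853837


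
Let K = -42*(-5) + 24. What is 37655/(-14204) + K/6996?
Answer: -408979/156244 ≈ -2.6176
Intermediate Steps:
K = 234 (K = 210 + 24 = 234)
37655/(-14204) + K/6996 = 37655/(-14204) + 234/6996 = 37655*(-1/14204) + 234*(1/6996) = -37655/14204 + 39/1166 = -408979/156244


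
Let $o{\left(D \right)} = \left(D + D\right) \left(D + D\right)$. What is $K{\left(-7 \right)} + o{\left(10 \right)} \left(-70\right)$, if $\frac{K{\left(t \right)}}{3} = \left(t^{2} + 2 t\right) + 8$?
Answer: $-27871$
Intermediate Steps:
$K{\left(t \right)} = 24 + 3 t^{2} + 6 t$ ($K{\left(t \right)} = 3 \left(\left(t^{2} + 2 t\right) + 8\right) = 3 \left(8 + t^{2} + 2 t\right) = 24 + 3 t^{2} + 6 t$)
$o{\left(D \right)} = 4 D^{2}$ ($o{\left(D \right)} = 2 D 2 D = 4 D^{2}$)
$K{\left(-7 \right)} + o{\left(10 \right)} \left(-70\right) = \left(24 + 3 \left(-7\right)^{2} + 6 \left(-7\right)\right) + 4 \cdot 10^{2} \left(-70\right) = \left(24 + 3 \cdot 49 - 42\right) + 4 \cdot 100 \left(-70\right) = \left(24 + 147 - 42\right) + 400 \left(-70\right) = 129 - 28000 = -27871$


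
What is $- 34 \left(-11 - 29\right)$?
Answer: $1360$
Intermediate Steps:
$- 34 \left(-11 - 29\right) = \left(-34\right) \left(-40\right) = 1360$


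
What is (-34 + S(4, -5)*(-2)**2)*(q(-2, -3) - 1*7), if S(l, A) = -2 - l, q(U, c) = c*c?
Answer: -116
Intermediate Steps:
q(U, c) = c**2
(-34 + S(4, -5)*(-2)**2)*(q(-2, -3) - 1*7) = (-34 + (-2 - 1*4)*(-2)**2)*((-3)**2 - 1*7) = (-34 + (-2 - 4)*4)*(9 - 7) = (-34 - 6*4)*2 = (-34 - 24)*2 = -58*2 = -116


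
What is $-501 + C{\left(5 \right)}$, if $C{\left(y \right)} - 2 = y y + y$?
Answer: $-469$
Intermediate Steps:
$C{\left(y \right)} = 2 + y + y^{2}$ ($C{\left(y \right)} = 2 + \left(y y + y\right) = 2 + \left(y^{2} + y\right) = 2 + \left(y + y^{2}\right) = 2 + y + y^{2}$)
$-501 + C{\left(5 \right)} = -501 + \left(2 + 5 + 5^{2}\right) = -501 + \left(2 + 5 + 25\right) = -501 + 32 = -469$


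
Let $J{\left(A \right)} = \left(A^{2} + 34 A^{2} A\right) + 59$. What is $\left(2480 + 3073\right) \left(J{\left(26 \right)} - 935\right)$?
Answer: $3317273352$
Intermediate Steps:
$J{\left(A \right)} = 59 + A^{2} + 34 A^{3}$ ($J{\left(A \right)} = \left(A^{2} + 34 A^{3}\right) + 59 = 59 + A^{2} + 34 A^{3}$)
$\left(2480 + 3073\right) \left(J{\left(26 \right)} - 935\right) = \left(2480 + 3073\right) \left(\left(59 + 26^{2} + 34 \cdot 26^{3}\right) - 935\right) = 5553 \left(\left(59 + 676 + 34 \cdot 17576\right) - 935\right) = 5553 \left(\left(59 + 676 + 597584\right) - 935\right) = 5553 \left(598319 - 935\right) = 5553 \cdot 597384 = 3317273352$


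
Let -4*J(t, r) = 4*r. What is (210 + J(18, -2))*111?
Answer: 23532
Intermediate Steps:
J(t, r) = -r
(210 + J(18, -2))*111 = (210 - 1*(-2))*111 = (210 + 2)*111 = 212*111 = 23532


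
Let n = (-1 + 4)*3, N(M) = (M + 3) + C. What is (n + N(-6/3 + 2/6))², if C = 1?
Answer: 1156/9 ≈ 128.44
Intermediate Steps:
N(M) = 4 + M (N(M) = (M + 3) + 1 = (3 + M) + 1 = 4 + M)
n = 9 (n = 3*3 = 9)
(n + N(-6/3 + 2/6))² = (9 + (4 + (-6/3 + 2/6)))² = (9 + (4 + (-6*⅓ + 2*(⅙))))² = (9 + (4 + (-2 + ⅓)))² = (9 + (4 - 5/3))² = (9 + 7/3)² = (34/3)² = 1156/9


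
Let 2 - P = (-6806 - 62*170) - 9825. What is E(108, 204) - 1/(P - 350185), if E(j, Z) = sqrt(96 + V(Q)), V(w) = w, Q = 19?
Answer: 1/323012 + sqrt(115) ≈ 10.724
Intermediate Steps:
E(j, Z) = sqrt(115) (E(j, Z) = sqrt(96 + 19) = sqrt(115))
P = 27173 (P = 2 - ((-6806 - 62*170) - 9825) = 2 - ((-6806 - 10540) - 9825) = 2 - (-17346 - 9825) = 2 - 1*(-27171) = 2 + 27171 = 27173)
E(108, 204) - 1/(P - 350185) = sqrt(115) - 1/(27173 - 350185) = sqrt(115) - 1/(-323012) = sqrt(115) - 1*(-1/323012) = sqrt(115) + 1/323012 = 1/323012 + sqrt(115)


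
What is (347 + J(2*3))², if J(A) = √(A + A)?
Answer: 120421 + 1388*√3 ≈ 1.2283e+5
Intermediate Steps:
J(A) = √2*√A (J(A) = √(2*A) = √2*√A)
(347 + J(2*3))² = (347 + √2*√(2*3))² = (347 + √2*√6)² = (347 + 2*√3)²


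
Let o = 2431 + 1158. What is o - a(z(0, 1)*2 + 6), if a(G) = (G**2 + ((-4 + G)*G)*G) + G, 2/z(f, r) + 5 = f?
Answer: 440539/125 ≈ 3524.3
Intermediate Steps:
z(f, r) = 2/(-5 + f)
o = 3589
a(G) = G + G**2 + G**2*(-4 + G) (a(G) = (G**2 + (G*(-4 + G))*G) + G = (G**2 + G**2*(-4 + G)) + G = G + G**2 + G**2*(-4 + G))
o - a(z(0, 1)*2 + 6) = 3589 - ((2/(-5 + 0))*2 + 6)*(1 + ((2/(-5 + 0))*2 + 6)**2 - 3*((2/(-5 + 0))*2 + 6)) = 3589 - ((2/(-5))*2 + 6)*(1 + ((2/(-5))*2 + 6)**2 - 3*((2/(-5))*2 + 6)) = 3589 - ((2*(-1/5))*2 + 6)*(1 + ((2*(-1/5))*2 + 6)**2 - 3*((2*(-1/5))*2 + 6)) = 3589 - (-2/5*2 + 6)*(1 + (-2/5*2 + 6)**2 - 3*(-2/5*2 + 6)) = 3589 - (-4/5 + 6)*(1 + (-4/5 + 6)**2 - 3*(-4/5 + 6)) = 3589 - 26*(1 + (26/5)**2 - 3*26/5)/5 = 3589 - 26*(1 + 676/25 - 78/5)/5 = 3589 - 26*311/(5*25) = 3589 - 1*8086/125 = 3589 - 8086/125 = 440539/125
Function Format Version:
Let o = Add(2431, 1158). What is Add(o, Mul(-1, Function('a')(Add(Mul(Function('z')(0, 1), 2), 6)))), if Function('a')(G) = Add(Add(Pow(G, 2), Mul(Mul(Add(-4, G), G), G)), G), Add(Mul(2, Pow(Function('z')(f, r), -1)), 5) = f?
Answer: Rational(440539, 125) ≈ 3524.3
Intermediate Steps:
Function('z')(f, r) = Mul(2, Pow(Add(-5, f), -1))
o = 3589
Function('a')(G) = Add(G, Pow(G, 2), Mul(Pow(G, 2), Add(-4, G))) (Function('a')(G) = Add(Add(Pow(G, 2), Mul(Mul(G, Add(-4, G)), G)), G) = Add(Add(Pow(G, 2), Mul(Pow(G, 2), Add(-4, G))), G) = Add(G, Pow(G, 2), Mul(Pow(G, 2), Add(-4, G))))
Add(o, Mul(-1, Function('a')(Add(Mul(Function('z')(0, 1), 2), 6)))) = Add(3589, Mul(-1, Mul(Add(Mul(Mul(2, Pow(Add(-5, 0), -1)), 2), 6), Add(1, Pow(Add(Mul(Mul(2, Pow(Add(-5, 0), -1)), 2), 6), 2), Mul(-3, Add(Mul(Mul(2, Pow(Add(-5, 0), -1)), 2), 6)))))) = Add(3589, Mul(-1, Mul(Add(Mul(Mul(2, Pow(-5, -1)), 2), 6), Add(1, Pow(Add(Mul(Mul(2, Pow(-5, -1)), 2), 6), 2), Mul(-3, Add(Mul(Mul(2, Pow(-5, -1)), 2), 6)))))) = Add(3589, Mul(-1, Mul(Add(Mul(Mul(2, Rational(-1, 5)), 2), 6), Add(1, Pow(Add(Mul(Mul(2, Rational(-1, 5)), 2), 6), 2), Mul(-3, Add(Mul(Mul(2, Rational(-1, 5)), 2), 6)))))) = Add(3589, Mul(-1, Mul(Add(Mul(Rational(-2, 5), 2), 6), Add(1, Pow(Add(Mul(Rational(-2, 5), 2), 6), 2), Mul(-3, Add(Mul(Rational(-2, 5), 2), 6)))))) = Add(3589, Mul(-1, Mul(Add(Rational(-4, 5), 6), Add(1, Pow(Add(Rational(-4, 5), 6), 2), Mul(-3, Add(Rational(-4, 5), 6)))))) = Add(3589, Mul(-1, Mul(Rational(26, 5), Add(1, Pow(Rational(26, 5), 2), Mul(-3, Rational(26, 5)))))) = Add(3589, Mul(-1, Mul(Rational(26, 5), Add(1, Rational(676, 25), Rational(-78, 5))))) = Add(3589, Mul(-1, Mul(Rational(26, 5), Rational(311, 25)))) = Add(3589, Mul(-1, Rational(8086, 125))) = Add(3589, Rational(-8086, 125)) = Rational(440539, 125)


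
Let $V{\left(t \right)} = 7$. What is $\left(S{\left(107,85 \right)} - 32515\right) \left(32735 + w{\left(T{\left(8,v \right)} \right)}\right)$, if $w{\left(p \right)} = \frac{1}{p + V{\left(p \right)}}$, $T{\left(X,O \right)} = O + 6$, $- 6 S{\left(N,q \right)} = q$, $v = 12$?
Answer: $-1064843572$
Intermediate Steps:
$S{\left(N,q \right)} = - \frac{q}{6}$
$T{\left(X,O \right)} = 6 + O$
$w{\left(p \right)} = \frac{1}{7 + p}$ ($w{\left(p \right)} = \frac{1}{p + 7} = \frac{1}{7 + p}$)
$\left(S{\left(107,85 \right)} - 32515\right) \left(32735 + w{\left(T{\left(8,v \right)} \right)}\right) = \left(\left(- \frac{1}{6}\right) 85 - 32515\right) \left(32735 + \frac{1}{7 + \left(6 + 12\right)}\right) = \left(- \frac{85}{6} - 32515\right) \left(32735 + \frac{1}{7 + 18}\right) = - \frac{195175 \left(32735 + \frac{1}{25}\right)}{6} = \left(- \frac{195175}{6}\right) \frac{818376}{25} = -1064843572$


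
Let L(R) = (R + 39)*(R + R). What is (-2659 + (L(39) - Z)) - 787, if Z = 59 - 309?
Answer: 2888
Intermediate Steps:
Z = -250
L(R) = 2*R*(39 + R) (L(R) = (39 + R)*(2*R) = 2*R*(39 + R))
(-2659 + (L(39) - Z)) - 787 = (-2659 + (2*39*(39 + 39) - 1*(-250))) - 787 = (-2659 + (2*39*78 + 250)) - 787 = (-2659 + (6084 + 250)) - 787 = (-2659 + 6334) - 787 = 3675 - 787 = 2888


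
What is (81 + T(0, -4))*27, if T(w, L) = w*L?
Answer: 2187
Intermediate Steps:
T(w, L) = L*w
(81 + T(0, -4))*27 = (81 - 4*0)*27 = (81 + 0)*27 = 81*27 = 2187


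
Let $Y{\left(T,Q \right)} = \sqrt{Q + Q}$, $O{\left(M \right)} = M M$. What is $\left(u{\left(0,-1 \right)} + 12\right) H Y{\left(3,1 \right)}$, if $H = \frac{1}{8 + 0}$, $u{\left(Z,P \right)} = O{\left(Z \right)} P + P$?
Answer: $\frac{11 \sqrt{2}}{8} \approx 1.9445$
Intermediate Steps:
$O{\left(M \right)} = M^{2}$
$u{\left(Z,P \right)} = P + P Z^{2}$ ($u{\left(Z,P \right)} = Z^{2} P + P = P Z^{2} + P = P + P Z^{2}$)
$H = \frac{1}{8} \approx 0.125$
$Y{\left(T,Q \right)} = \sqrt{2} \sqrt{Q}$ ($Y{\left(T,Q \right)} = \sqrt{2 Q} = \sqrt{2} \sqrt{Q}$)
$\left(u{\left(0,-1 \right)} + 12\right) H Y{\left(3,1 \right)} = \left(- (1 + 0^{2}) + 12\right) \frac{\sqrt{2} \sqrt{1}}{8} = \left(- (1 + 0) + 12\right) \frac{\sqrt{2} \cdot 1}{8} = \left(\left(-1\right) 1 + 12\right) \frac{\sqrt{2}}{8} = \left(-1 + 12\right) \frac{\sqrt{2}}{8} = 11 \frac{\sqrt{2}}{8} = \frac{11 \sqrt{2}}{8}$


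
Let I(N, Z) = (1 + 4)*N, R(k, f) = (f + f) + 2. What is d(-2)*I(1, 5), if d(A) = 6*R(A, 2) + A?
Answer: 170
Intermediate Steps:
R(k, f) = 2 + 2*f (R(k, f) = 2*f + 2 = 2 + 2*f)
I(N, Z) = 5*N
d(A) = 36 + A (d(A) = 6*(2 + 2*2) + A = 6*(2 + 4) + A = 6*6 + A = 36 + A)
d(-2)*I(1, 5) = (36 - 2)*(5*1) = 34*5 = 170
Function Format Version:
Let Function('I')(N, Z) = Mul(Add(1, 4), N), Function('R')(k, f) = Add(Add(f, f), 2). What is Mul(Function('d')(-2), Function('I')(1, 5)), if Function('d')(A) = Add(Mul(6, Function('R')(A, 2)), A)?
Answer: 170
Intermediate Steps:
Function('R')(k, f) = Add(2, Mul(2, f)) (Function('R')(k, f) = Add(Mul(2, f), 2) = Add(2, Mul(2, f)))
Function('I')(N, Z) = Mul(5, N)
Function('d')(A) = Add(36, A) (Function('d')(A) = Add(Mul(6, Add(2, Mul(2, 2))), A) = Add(Mul(6, Add(2, 4)), A) = Add(Mul(6, 6), A) = Add(36, A))
Mul(Function('d')(-2), Function('I')(1, 5)) = Mul(Add(36, -2), Mul(5, 1)) = Mul(34, 5) = 170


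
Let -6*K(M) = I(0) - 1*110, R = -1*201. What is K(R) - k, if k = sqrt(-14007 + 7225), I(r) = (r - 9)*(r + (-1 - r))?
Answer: 101/6 - I*sqrt(6782) ≈ 16.833 - 82.353*I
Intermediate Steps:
I(r) = 9 - r (I(r) = (-9 + r)*(-1) = 9 - r)
R = -201
k = I*sqrt(6782) (k = sqrt(-6782) = I*sqrt(6782) ≈ 82.353*I)
K(M) = 101/6 (K(M) = -((9 - 1*0) - 1*110)/6 = -((9 + 0) - 110)/6 = -(9 - 110)/6 = -1/6*(-101) = 101/6)
K(R) - k = 101/6 - I*sqrt(6782)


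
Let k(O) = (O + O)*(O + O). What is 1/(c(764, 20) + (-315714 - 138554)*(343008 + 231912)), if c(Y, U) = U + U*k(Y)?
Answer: -1/261121062860 ≈ -3.8296e-12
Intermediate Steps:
k(O) = 4*O² (k(O) = (2*O)*(2*O) = 4*O²)
c(Y, U) = U + 4*U*Y² (c(Y, U) = U + U*(4*Y²) = U + 4*U*Y²)
1/(c(764, 20) + (-315714 - 138554)*(343008 + 231912)) = 1/(20*(1 + 4*764²) + (-315714 - 138554)*(343008 + 231912)) = 1/(20*(1 + 4*583696) - 454268*574920) = 1/(20*(1 + 2334784) - 261167758560) = 1/(20*2334785 - 261167758560) = 1/(46695700 - 261167758560) = 1/(-261121062860) = -1/261121062860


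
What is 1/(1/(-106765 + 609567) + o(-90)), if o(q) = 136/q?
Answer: -22626090/34190491 ≈ -0.66177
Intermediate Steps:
1/(1/(-106765 + 609567) + o(-90)) = 1/(1/(-106765 + 609567) + 136/(-90)) = 1/(1/502802 + 136*(-1/90)) = 1/(1/502802 - 68/45) = 1/(-34190491/22626090) = -22626090/34190491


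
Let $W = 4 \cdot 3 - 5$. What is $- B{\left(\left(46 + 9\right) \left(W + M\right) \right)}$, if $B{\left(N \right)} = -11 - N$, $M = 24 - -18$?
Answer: $2706$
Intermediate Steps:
$W = 7$ ($W = 12 - 5 = 7$)
$M = 42$ ($M = 24 + 18 = 42$)
$- B{\left(\left(46 + 9\right) \left(W + M\right) \right)} = - (-11 - \left(46 + 9\right) \left(7 + 42\right)) = - (-11 - 55 \cdot 49) = - (-11 - 2695) = \left(-1\right) \left(-2706\right) = 2706$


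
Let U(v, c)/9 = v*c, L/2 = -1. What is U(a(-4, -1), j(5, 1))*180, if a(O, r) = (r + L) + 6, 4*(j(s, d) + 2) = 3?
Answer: -6075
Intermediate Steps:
L = -2 (L = 2*(-1) = -2)
j(s, d) = -5/4 (j(s, d) = -2 + (1/4)*3 = -2 + 3/4 = -5/4)
a(O, r) = 4 + r (a(O, r) = (r - 2) + 6 = (-2 + r) + 6 = 4 + r)
U(v, c) = 9*c*v (U(v, c) = 9*(v*c) = 9*(c*v) = 9*c*v)
U(a(-4, -1), j(5, 1))*180 = (9*(-5/4)*(4 - 1))*180 = (9*(-5/4)*3)*180 = -135/4*180 = -6075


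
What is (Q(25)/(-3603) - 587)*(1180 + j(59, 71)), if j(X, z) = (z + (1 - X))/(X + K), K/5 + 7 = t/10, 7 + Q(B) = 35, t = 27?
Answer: -187231516214/270225 ≈ -6.9287e+5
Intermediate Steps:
Q(B) = 28 (Q(B) = -7 + 35 = 28)
K = -43/2 (K = -35 + 5*(27/10) = -35 + 27/2 = -43/2 ≈ -21.500)
j(X, z) = (1 + z - X)/(-43/2 + X) (j(X, z) = (z + (1 - X))/(X - 43/2) = (1 + z - X)/(-43/2 + X))
(Q(25)/(-3603) - 587)*(1180 + j(59, 71)) = (28/(-3603) - 587)*(1180 + 2*(1 + 71 - 1*59)/(-43 + 2*59)) = (28*(-1/3603) - 587)*(1180 + 2*(1 + 71 - 59)/(-43 + 118)) = (-28/3603 - 587)*(1180 + 2*13/75) = -2114989*(1180 + 2*(1/75)*13)/3603 = -2114989*(1180 + 26/75)/3603 = -2114989/3603*88526/75 = -187231516214/270225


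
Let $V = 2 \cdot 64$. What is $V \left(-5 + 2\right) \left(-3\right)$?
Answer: $1152$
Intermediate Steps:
$V = 128$
$V \left(-5 + 2\right) \left(-3\right) = 128 \left(-5 + 2\right) \left(-3\right) = 128 \left(\left(-3\right) \left(-3\right)\right) = 128 \cdot 9 = 1152$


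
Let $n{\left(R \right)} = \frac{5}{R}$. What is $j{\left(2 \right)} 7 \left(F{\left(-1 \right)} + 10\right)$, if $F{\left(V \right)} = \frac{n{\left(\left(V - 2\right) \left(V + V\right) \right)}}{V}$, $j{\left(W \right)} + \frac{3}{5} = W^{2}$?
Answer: $\frac{1309}{6} \approx 218.17$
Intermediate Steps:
$j{\left(W \right)} = - \frac{3}{5} + W^{2}$
$F{\left(V \right)} = \frac{5}{2 V^{2} \left(-2 + V\right)}$ ($F{\left(V \right)} = \frac{5 \frac{1}{\left(V - 2\right) \left(V + V\right)}}{V} = \frac{5 \frac{1}{\left(-2 + V\right) 2 V}}{V} = \frac{5 \frac{1}{2 V \left(-2 + V\right)}}{V} = \frac{\frac{5}{2} \frac{1}{V} \frac{1}{-2 + V}}{V} = \frac{5}{2 V^{2} \left(-2 + V\right)}$)
$j{\left(2 \right)} 7 \left(F{\left(-1 \right)} + 10\right) = \left(- \frac{3}{5} + 2^{2}\right) 7 \left(\frac{5}{2 \cdot 1 \left(-2 - 1\right)} + 10\right) = \left(- \frac{3}{5} + 4\right) 7 \left(\frac{5}{2} \cdot 1 \frac{1}{-3} + 10\right) = \frac{17 \cdot 7 \left(\frac{5}{2} \cdot 1 \left(- \frac{1}{3}\right) + 10\right)}{5} = \frac{17 \cdot 7 \left(- \frac{5}{6} + 10\right)}{5} = \frac{17 \cdot 7 \cdot \frac{55}{6}}{5} = \frac{17}{5} \cdot \frac{385}{6} = \frac{1309}{6}$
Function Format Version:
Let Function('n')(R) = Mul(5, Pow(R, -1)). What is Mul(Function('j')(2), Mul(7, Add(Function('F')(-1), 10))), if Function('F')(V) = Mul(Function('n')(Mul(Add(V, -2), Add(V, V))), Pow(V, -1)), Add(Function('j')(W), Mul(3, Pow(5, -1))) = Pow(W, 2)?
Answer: Rational(1309, 6) ≈ 218.17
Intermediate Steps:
Function('j')(W) = Add(Rational(-3, 5), Pow(W, 2))
Function('F')(V) = Mul(Rational(5, 2), Pow(V, -2), Pow(Add(-2, V), -1)) (Function('F')(V) = Mul(Mul(5, Pow(Mul(Add(V, -2), Add(V, V)), -1)), Pow(V, -1)) = Mul(Mul(5, Pow(Mul(Add(-2, V), Mul(2, V)), -1)), Pow(V, -1)) = Mul(Mul(5, Pow(Mul(2, V, Add(-2, V)), -1)), Pow(V, -1)) = Mul(Mul(5, Mul(Rational(1, 2), Pow(V, -1), Pow(Add(-2, V), -1))), Pow(V, -1)) = Mul(Mul(Rational(5, 2), Pow(V, -1), Pow(Add(-2, V), -1)), Pow(V, -1)) = Mul(Rational(5, 2), Pow(V, -2), Pow(Add(-2, V), -1)))
Mul(Function('j')(2), Mul(7, Add(Function('F')(-1), 10))) = Mul(Add(Rational(-3, 5), Pow(2, 2)), Mul(7, Add(Mul(Rational(5, 2), Pow(-1, -2), Pow(Add(-2, -1), -1)), 10))) = Mul(Add(Rational(-3, 5), 4), Mul(7, Add(Mul(Rational(5, 2), 1, Pow(-3, -1)), 10))) = Mul(Rational(17, 5), Mul(7, Add(Mul(Rational(5, 2), 1, Rational(-1, 3)), 10))) = Mul(Rational(17, 5), Mul(7, Add(Rational(-5, 6), 10))) = Mul(Rational(17, 5), Mul(7, Rational(55, 6))) = Mul(Rational(17, 5), Rational(385, 6)) = Rational(1309, 6)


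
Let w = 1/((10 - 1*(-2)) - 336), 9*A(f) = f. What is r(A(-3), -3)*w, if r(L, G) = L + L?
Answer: 1/486 ≈ 0.0020576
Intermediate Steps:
A(f) = f/9
w = -1/324 (w = 1/((10 + 2) - 336) = 1/(12 - 336) = 1/(-324) = -1/324 ≈ -0.0030864)
r(L, G) = 2*L
r(A(-3), -3)*w = (2*((⅑)*(-3)))*(-1/324) = (2*(-⅓))*(-1/324) = -⅔*(-1/324) = 1/486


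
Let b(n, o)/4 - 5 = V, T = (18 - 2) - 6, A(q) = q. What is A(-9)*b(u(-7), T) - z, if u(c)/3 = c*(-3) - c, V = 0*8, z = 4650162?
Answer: -4650342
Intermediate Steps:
V = 0
T = 10 (T = 16 - 6 = 10)
u(c) = -12*c (u(c) = 3*(c*(-3) - c) = 3*(-3*c - c) = 3*(-4*c) = -12*c)
b(n, o) = 20 (b(n, o) = 20 + 4*0 = 20 + 0 = 20)
A(-9)*b(u(-7), T) - z = -9*20 - 1*4650162 = -180 - 4650162 = -4650342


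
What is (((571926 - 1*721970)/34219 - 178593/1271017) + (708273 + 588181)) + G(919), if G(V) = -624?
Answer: 56359247599036475/43492930723 ≈ 1.2958e+6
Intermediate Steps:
(((571926 - 1*721970)/34219 - 178593/1271017) + (708273 + 588181)) + G(919) = (((571926 - 1*721970)/34219 - 178593/1271017) + (708273 + 588181)) - 624 = (((571926 - 721970)*(1/34219) - 178593*1/1271017) + 1296454) - 624 = ((-150044*1/34219 - 178593/1271017) + 1296454) - 624 = ((-150044/34219 - 178593/1271017) + 1296454) - 624 = (-196819748615/43492930723 + 1296454) - 624 = 56386387187807627/43492930723 - 624 = 56359247599036475/43492930723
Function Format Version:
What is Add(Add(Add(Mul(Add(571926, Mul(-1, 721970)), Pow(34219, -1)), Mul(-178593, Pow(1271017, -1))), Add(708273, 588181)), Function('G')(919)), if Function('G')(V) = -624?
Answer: Rational(56359247599036475, 43492930723) ≈ 1.2958e+6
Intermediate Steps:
Add(Add(Add(Mul(Add(571926, Mul(-1, 721970)), Pow(34219, -1)), Mul(-178593, Pow(1271017, -1))), Add(708273, 588181)), Function('G')(919)) = Add(Add(Add(Mul(Add(571926, Mul(-1, 721970)), Pow(34219, -1)), Mul(-178593, Pow(1271017, -1))), Add(708273, 588181)), -624) = Add(Add(Add(Mul(Add(571926, -721970), Rational(1, 34219)), Mul(-178593, Rational(1, 1271017))), 1296454), -624) = Add(Add(Add(Mul(-150044, Rational(1, 34219)), Rational(-178593, 1271017)), 1296454), -624) = Add(Add(Add(Rational(-150044, 34219), Rational(-178593, 1271017)), 1296454), -624) = Add(Add(Rational(-196819748615, 43492930723), 1296454), -624) = Add(Rational(56386387187807627, 43492930723), -624) = Rational(56359247599036475, 43492930723)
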